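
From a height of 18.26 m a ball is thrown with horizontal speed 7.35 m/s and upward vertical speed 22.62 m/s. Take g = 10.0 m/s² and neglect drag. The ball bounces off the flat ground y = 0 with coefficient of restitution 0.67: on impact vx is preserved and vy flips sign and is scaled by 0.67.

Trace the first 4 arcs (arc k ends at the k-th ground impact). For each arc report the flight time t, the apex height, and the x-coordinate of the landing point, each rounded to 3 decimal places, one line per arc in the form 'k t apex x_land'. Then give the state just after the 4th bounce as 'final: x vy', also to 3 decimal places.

Arc 1: start y=18.260, vy=22.620 → t=5.223, apex=43.843, x_land=38.390, impact vy=-29.612
  bounce: vy ← 0.67·29.612 = 19.840
Arc 2: start y=0.000, vy=19.840 → t=3.968, apex=19.681, x_land=67.555, impact vy=-19.840
  bounce: vy ← 0.67·19.840 = 13.293
Arc 3: start y=0.000, vy=13.293 → t=2.659, apex=8.835, x_land=87.096, impact vy=-13.293
  bounce: vy ← 0.67·13.293 = 8.906
Arc 4: start y=0.000, vy=8.906 → t=1.781, apex=3.966, x_land=100.188, impact vy=-8.906
  bounce: vy ← 0.67·8.906 = 5.967

1 5.223 43.843 38.390
2 3.968 19.681 67.555
3 2.659 8.835 87.096
4 1.781 3.966 100.188
final: 100.188 5.967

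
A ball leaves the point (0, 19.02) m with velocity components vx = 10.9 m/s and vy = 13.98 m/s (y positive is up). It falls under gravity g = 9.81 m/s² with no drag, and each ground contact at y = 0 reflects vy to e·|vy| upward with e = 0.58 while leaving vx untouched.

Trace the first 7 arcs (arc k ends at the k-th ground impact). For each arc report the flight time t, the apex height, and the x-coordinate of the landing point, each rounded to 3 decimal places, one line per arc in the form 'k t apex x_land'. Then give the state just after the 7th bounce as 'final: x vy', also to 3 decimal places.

1 3.856 28.981 42.028
2 2.820 9.749 72.763
3 1.635 3.280 90.589
4 0.949 1.103 100.928
5 0.550 0.371 106.924
6 0.319 0.125 110.402
7 0.185 0.042 112.420
final: 112.420 0.527

Arc 1: start y=19.020, vy=13.980 → t=3.856, apex=28.981, x_land=42.028, impact vy=-23.846
  bounce: vy ← 0.58·23.846 = 13.830
Arc 2: start y=0.000, vy=13.830 → t=2.820, apex=9.749, x_land=72.763, impact vy=-13.830
  bounce: vy ← 0.58·13.830 = 8.022
Arc 3: start y=0.000, vy=8.022 → t=1.635, apex=3.280, x_land=90.589, impact vy=-8.022
  bounce: vy ← 0.58·8.022 = 4.653
Arc 4: start y=0.000, vy=4.653 → t=0.949, apex=1.103, x_land=100.928, impact vy=-4.653
  bounce: vy ← 0.58·4.653 = 2.698
Arc 5: start y=0.000, vy=2.698 → t=0.550, apex=0.371, x_land=106.924, impact vy=-2.698
  bounce: vy ← 0.58·2.698 = 1.565
Arc 6: start y=0.000, vy=1.565 → t=0.319, apex=0.125, x_land=110.402, impact vy=-1.565
  bounce: vy ← 0.58·1.565 = 0.908
Arc 7: start y=0.000, vy=0.908 → t=0.185, apex=0.042, x_land=112.420, impact vy=-0.908
  bounce: vy ← 0.58·0.908 = 0.527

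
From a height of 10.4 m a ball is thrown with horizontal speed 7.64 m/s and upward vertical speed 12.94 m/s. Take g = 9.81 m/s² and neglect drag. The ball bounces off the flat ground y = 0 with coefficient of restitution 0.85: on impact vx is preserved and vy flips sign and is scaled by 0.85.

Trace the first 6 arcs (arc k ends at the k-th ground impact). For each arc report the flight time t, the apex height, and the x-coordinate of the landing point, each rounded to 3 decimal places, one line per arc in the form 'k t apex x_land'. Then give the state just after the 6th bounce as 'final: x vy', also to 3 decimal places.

1 3.284 18.934 25.088
2 3.340 13.680 50.606
3 2.839 9.884 72.297
4 2.413 7.141 90.733
5 2.051 5.159 106.405
6 1.744 3.728 119.725
final: 119.725 7.269

Arc 1: start y=10.400, vy=12.940 → t=3.284, apex=18.934, x_land=25.088, impact vy=-19.274
  bounce: vy ← 0.85·19.274 = 16.383
Arc 2: start y=0.000, vy=16.383 → t=3.340, apex=13.680, x_land=50.606, impact vy=-16.383
  bounce: vy ← 0.85·16.383 = 13.926
Arc 3: start y=0.000, vy=13.926 → t=2.839, apex=9.884, x_land=72.297, impact vy=-13.926
  bounce: vy ← 0.85·13.926 = 11.837
Arc 4: start y=0.000, vy=11.837 → t=2.413, apex=7.141, x_land=90.733, impact vy=-11.837
  bounce: vy ← 0.85·11.837 = 10.061
Arc 5: start y=0.000, vy=10.061 → t=2.051, apex=5.159, x_land=106.405, impact vy=-10.061
  bounce: vy ← 0.85·10.061 = 8.552
Arc 6: start y=0.000, vy=8.552 → t=1.744, apex=3.728, x_land=119.725, impact vy=-8.552
  bounce: vy ← 0.85·8.552 = 7.269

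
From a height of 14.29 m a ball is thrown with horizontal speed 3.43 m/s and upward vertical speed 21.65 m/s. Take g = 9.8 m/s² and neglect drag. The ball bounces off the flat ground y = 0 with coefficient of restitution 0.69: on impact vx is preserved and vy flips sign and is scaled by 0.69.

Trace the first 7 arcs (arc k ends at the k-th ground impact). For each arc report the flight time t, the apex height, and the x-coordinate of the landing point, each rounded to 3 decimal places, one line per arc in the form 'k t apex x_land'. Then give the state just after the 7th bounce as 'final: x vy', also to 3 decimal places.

1 5.001 38.204 17.155
2 3.853 18.189 30.372
3 2.659 8.660 39.492
4 1.835 4.123 45.784
5 1.266 1.963 50.126
6 0.873 0.935 53.122
7 0.603 0.445 55.189
final: 55.189 2.038

Arc 1: start y=14.290, vy=21.650 → t=5.001, apex=38.204, x_land=17.155, impact vy=-27.364
  bounce: vy ← 0.69·27.364 = 18.881
Arc 2: start y=0.000, vy=18.881 → t=3.853, apex=18.189, x_land=30.372, impact vy=-18.881
  bounce: vy ← 0.69·18.881 = 13.028
Arc 3: start y=0.000, vy=13.028 → t=2.659, apex=8.660, x_land=39.492, impact vy=-13.028
  bounce: vy ← 0.69·13.028 = 8.989
Arc 4: start y=0.000, vy=8.989 → t=1.835, apex=4.123, x_land=45.784, impact vy=-8.989
  bounce: vy ← 0.69·8.989 = 6.203
Arc 5: start y=0.000, vy=6.203 → t=1.266, apex=1.963, x_land=50.126, impact vy=-6.203
  bounce: vy ← 0.69·6.203 = 4.280
Arc 6: start y=0.000, vy=4.280 → t=0.873, apex=0.935, x_land=53.122, impact vy=-4.280
  bounce: vy ← 0.69·4.280 = 2.953
Arc 7: start y=0.000, vy=2.953 → t=0.603, apex=0.445, x_land=55.189, impact vy=-2.953
  bounce: vy ← 0.69·2.953 = 2.038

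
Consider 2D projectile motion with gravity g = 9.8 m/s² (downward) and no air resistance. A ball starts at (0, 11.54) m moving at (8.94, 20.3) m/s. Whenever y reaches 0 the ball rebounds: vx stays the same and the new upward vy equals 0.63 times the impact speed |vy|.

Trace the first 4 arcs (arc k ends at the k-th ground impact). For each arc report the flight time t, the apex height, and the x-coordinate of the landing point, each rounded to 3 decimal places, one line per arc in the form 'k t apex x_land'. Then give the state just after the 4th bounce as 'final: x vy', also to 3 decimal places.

1 4.649 32.565 41.566
2 3.248 12.925 70.605
3 2.046 5.130 88.900
4 1.289 2.036 100.425
final: 100.425 3.980

Arc 1: start y=11.540, vy=20.300 → t=4.649, apex=32.565, x_land=41.566, impact vy=-25.264
  bounce: vy ← 0.63·25.264 = 15.916
Arc 2: start y=0.000, vy=15.916 → t=3.248, apex=12.925, x_land=70.605, impact vy=-15.916
  bounce: vy ← 0.63·15.916 = 10.027
Arc 3: start y=0.000, vy=10.027 → t=2.046, apex=5.130, x_land=88.900, impact vy=-10.027
  bounce: vy ← 0.63·10.027 = 6.317
Arc 4: start y=0.000, vy=6.317 → t=1.289, apex=2.036, x_land=100.425, impact vy=-6.317
  bounce: vy ← 0.63·6.317 = 3.980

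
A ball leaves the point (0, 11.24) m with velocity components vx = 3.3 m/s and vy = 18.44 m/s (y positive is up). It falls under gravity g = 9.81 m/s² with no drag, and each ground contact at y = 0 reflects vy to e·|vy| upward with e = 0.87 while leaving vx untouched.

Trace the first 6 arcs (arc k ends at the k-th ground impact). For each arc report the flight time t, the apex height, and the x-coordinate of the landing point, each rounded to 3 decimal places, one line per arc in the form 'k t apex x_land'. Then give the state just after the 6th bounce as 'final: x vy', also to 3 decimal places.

1 4.293 28.571 14.168
2 4.199 21.625 28.026
3 3.654 16.368 40.082
4 3.179 12.389 50.572
5 2.765 9.377 59.697
6 2.406 7.098 67.637
final: 67.637 10.267

Arc 1: start y=11.240, vy=18.440 → t=4.293, apex=28.571, x_land=14.168, impact vy=-23.676
  bounce: vy ← 0.87·23.676 = 20.598
Arc 2: start y=0.000, vy=20.598 → t=4.199, apex=21.625, x_land=28.026, impact vy=-20.598
  bounce: vy ← 0.87·20.598 = 17.921
Arc 3: start y=0.000, vy=17.921 → t=3.654, apex=16.368, x_land=40.082, impact vy=-17.921
  bounce: vy ← 0.87·17.921 = 15.591
Arc 4: start y=0.000, vy=15.591 → t=3.179, apex=12.389, x_land=50.572, impact vy=-15.591
  bounce: vy ← 0.87·15.591 = 13.564
Arc 5: start y=0.000, vy=13.564 → t=2.765, apex=9.377, x_land=59.697, impact vy=-13.564
  bounce: vy ← 0.87·13.564 = 11.801
Arc 6: start y=0.000, vy=11.801 → t=2.406, apex=7.098, x_land=67.637, impact vy=-11.801
  bounce: vy ← 0.87·11.801 = 10.267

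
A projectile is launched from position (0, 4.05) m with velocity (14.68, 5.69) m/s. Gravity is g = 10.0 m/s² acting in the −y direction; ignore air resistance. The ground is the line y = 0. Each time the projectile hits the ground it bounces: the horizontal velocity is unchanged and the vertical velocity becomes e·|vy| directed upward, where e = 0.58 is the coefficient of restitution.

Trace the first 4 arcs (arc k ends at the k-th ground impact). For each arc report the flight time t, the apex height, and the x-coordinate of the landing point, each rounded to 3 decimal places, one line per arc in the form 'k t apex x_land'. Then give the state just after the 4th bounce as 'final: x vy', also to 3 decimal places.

Arc 1: start y=4.050, vy=5.690 → t=1.634, apex=5.669, x_land=23.984, impact vy=-10.648
  bounce: vy ← 0.58·10.648 = 6.176
Arc 2: start y=0.000, vy=6.176 → t=1.235, apex=1.907, x_land=42.116, impact vy=-6.176
  bounce: vy ← 0.58·6.176 = 3.582
Arc 3: start y=0.000, vy=3.582 → t=0.716, apex=0.642, x_land=52.632, impact vy=-3.582
  bounce: vy ← 0.58·3.582 = 2.078
Arc 4: start y=0.000, vy=2.078 → t=0.416, apex=0.216, x_land=58.732, impact vy=-2.078
  bounce: vy ← 0.58·2.078 = 1.205

1 1.634 5.669 23.984
2 1.235 1.907 42.116
3 0.716 0.642 52.632
4 0.416 0.216 58.732
final: 58.732 1.205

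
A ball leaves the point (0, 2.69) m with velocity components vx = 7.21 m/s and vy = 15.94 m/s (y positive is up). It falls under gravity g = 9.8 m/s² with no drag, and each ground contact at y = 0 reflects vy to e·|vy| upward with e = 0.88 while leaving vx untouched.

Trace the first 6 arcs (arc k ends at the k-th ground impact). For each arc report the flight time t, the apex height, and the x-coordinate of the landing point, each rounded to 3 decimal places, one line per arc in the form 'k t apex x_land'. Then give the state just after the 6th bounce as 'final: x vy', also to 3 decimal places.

1 3.414 15.653 24.614
2 3.146 12.122 47.295
3 2.768 9.387 67.254
4 2.436 7.270 84.817
5 2.144 5.630 100.274
6 1.886 4.360 113.875
final: 113.875 8.134

Arc 1: start y=2.690, vy=15.940 → t=3.414, apex=15.653, x_land=24.614, impact vy=-17.516
  bounce: vy ← 0.88·17.516 = 15.414
Arc 2: start y=0.000, vy=15.414 → t=3.146, apex=12.122, x_land=47.295, impact vy=-15.414
  bounce: vy ← 0.88·15.414 = 13.564
Arc 3: start y=0.000, vy=13.564 → t=2.768, apex=9.387, x_land=67.254, impact vy=-13.564
  bounce: vy ← 0.88·13.564 = 11.937
Arc 4: start y=0.000, vy=11.937 → t=2.436, apex=7.270, x_land=84.817, impact vy=-11.937
  bounce: vy ← 0.88·11.937 = 10.504
Arc 5: start y=0.000, vy=10.504 → t=2.144, apex=5.630, x_land=100.274, impact vy=-10.504
  bounce: vy ← 0.88·10.504 = 9.244
Arc 6: start y=0.000, vy=9.244 → t=1.886, apex=4.360, x_land=113.875, impact vy=-9.244
  bounce: vy ← 0.88·9.244 = 8.134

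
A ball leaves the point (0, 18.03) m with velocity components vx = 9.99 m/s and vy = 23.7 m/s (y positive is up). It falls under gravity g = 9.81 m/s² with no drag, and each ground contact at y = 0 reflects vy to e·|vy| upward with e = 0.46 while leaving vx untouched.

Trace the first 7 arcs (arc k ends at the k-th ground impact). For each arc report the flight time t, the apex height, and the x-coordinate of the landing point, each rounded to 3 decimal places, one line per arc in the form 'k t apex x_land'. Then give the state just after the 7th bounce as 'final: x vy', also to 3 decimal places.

Arc 1: start y=18.030, vy=23.700 → t=5.500, apex=46.658, x_land=54.946, impact vy=-30.256
  bounce: vy ← 0.46·30.256 = 13.918
Arc 2: start y=0.000, vy=13.918 → t=2.837, apex=9.873, x_land=83.293, impact vy=-13.918
  bounce: vy ← 0.46·13.918 = 6.402
Arc 3: start y=0.000, vy=6.402 → t=1.305, apex=2.089, x_land=96.332, impact vy=-6.402
  bounce: vy ← 0.46·6.402 = 2.945
Arc 4: start y=0.000, vy=2.945 → t=0.600, apex=0.442, x_land=102.330, impact vy=-2.945
  bounce: vy ← 0.46·2.945 = 1.355
Arc 5: start y=0.000, vy=1.355 → t=0.276, apex=0.094, x_land=105.089, impact vy=-1.355
  bounce: vy ← 0.46·1.355 = 0.623
Arc 6: start y=0.000, vy=0.623 → t=0.127, apex=0.020, x_land=106.359, impact vy=-0.623
  bounce: vy ← 0.46·0.623 = 0.287
Arc 7: start y=0.000, vy=0.287 → t=0.058, apex=0.004, x_land=106.942, impact vy=-0.287
  bounce: vy ← 0.46·0.287 = 0.132

1 5.500 46.658 54.946
2 2.837 9.873 83.293
3 1.305 2.089 96.332
4 0.600 0.442 102.330
5 0.276 0.094 105.089
6 0.127 0.020 106.359
7 0.058 0.004 106.942
final: 106.942 0.132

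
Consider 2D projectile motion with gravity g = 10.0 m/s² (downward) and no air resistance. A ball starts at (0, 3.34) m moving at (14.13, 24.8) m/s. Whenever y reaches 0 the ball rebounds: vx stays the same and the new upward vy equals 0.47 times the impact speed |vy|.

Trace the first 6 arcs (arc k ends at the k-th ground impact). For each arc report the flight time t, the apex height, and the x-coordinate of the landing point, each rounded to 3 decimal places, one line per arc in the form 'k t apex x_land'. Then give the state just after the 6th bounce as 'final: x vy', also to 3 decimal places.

Arc 1: start y=3.340, vy=24.800 → t=5.091, apex=34.092, x_land=71.939, impact vy=-26.112
  bounce: vy ← 0.47·26.112 = 12.273
Arc 2: start y=0.000, vy=12.273 → t=2.455, apex=7.531, x_land=106.621, impact vy=-12.273
  bounce: vy ← 0.47·12.273 = 5.768
Arc 3: start y=0.000, vy=5.768 → t=1.154, apex=1.664, x_land=122.922, impact vy=-5.768
  bounce: vy ← 0.47·5.768 = 2.711
Arc 4: start y=0.000, vy=2.711 → t=0.542, apex=0.367, x_land=130.584, impact vy=-2.711
  bounce: vy ← 0.47·2.711 = 1.274
Arc 5: start y=0.000, vy=1.274 → t=0.255, apex=0.081, x_land=134.184, impact vy=-1.274
  bounce: vy ← 0.47·1.274 = 0.599
Arc 6: start y=0.000, vy=0.599 → t=0.120, apex=0.018, x_land=135.877, impact vy=-0.599
  bounce: vy ← 0.47·0.599 = 0.281

1 5.091 34.092 71.939
2 2.455 7.531 106.621
3 1.154 1.664 122.922
4 0.542 0.367 130.584
5 0.255 0.081 134.184
6 0.120 0.018 135.877
final: 135.877 0.281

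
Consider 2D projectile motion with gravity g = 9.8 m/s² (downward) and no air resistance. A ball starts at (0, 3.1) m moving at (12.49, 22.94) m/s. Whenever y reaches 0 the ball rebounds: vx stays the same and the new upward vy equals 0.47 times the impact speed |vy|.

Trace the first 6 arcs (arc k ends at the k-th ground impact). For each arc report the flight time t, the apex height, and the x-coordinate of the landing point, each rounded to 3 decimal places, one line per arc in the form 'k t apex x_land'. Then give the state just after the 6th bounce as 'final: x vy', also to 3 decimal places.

1 4.813 29.949 60.115
2 2.324 6.616 89.141
3 1.092 1.461 102.783
4 0.513 0.323 109.195
5 0.241 0.071 112.209
6 0.113 0.016 113.625
final: 113.625 0.261

Arc 1: start y=3.100, vy=22.940 → t=4.813, apex=29.949, x_land=60.115, impact vy=-24.228
  bounce: vy ← 0.47·24.228 = 11.387
Arc 2: start y=0.000, vy=11.387 → t=2.324, apex=6.616, x_land=89.141, impact vy=-11.387
  bounce: vy ← 0.47·11.387 = 5.352
Arc 3: start y=0.000, vy=5.352 → t=1.092, apex=1.461, x_land=102.783, impact vy=-5.352
  bounce: vy ← 0.47·5.352 = 2.515
Arc 4: start y=0.000, vy=2.515 → t=0.513, apex=0.323, x_land=109.195, impact vy=-2.515
  bounce: vy ← 0.47·2.515 = 1.182
Arc 5: start y=0.000, vy=1.182 → t=0.241, apex=0.071, x_land=112.209, impact vy=-1.182
  bounce: vy ← 0.47·1.182 = 0.556
Arc 6: start y=0.000, vy=0.556 → t=0.113, apex=0.016, x_land=113.625, impact vy=-0.556
  bounce: vy ← 0.47·0.556 = 0.261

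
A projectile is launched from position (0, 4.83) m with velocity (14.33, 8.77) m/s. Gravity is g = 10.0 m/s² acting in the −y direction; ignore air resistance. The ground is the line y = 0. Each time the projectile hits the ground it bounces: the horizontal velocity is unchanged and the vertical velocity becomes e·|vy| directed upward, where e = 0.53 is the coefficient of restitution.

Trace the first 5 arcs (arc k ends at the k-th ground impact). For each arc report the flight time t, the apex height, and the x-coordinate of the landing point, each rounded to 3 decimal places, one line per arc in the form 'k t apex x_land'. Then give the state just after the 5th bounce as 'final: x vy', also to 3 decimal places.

Arc 1: start y=4.830, vy=8.770 → t=2.194, apex=8.676, x_land=31.444, impact vy=-13.172
  bounce: vy ← 0.53·13.172 = 6.981
Arc 2: start y=0.000, vy=6.981 → t=1.396, apex=2.437, x_land=51.452, impact vy=-6.981
  bounce: vy ← 0.53·6.981 = 3.700
Arc 3: start y=0.000, vy=3.700 → t=0.740, apex=0.685, x_land=62.057, impact vy=-3.700
  bounce: vy ← 0.53·3.700 = 1.961
Arc 4: start y=0.000, vy=1.961 → t=0.392, apex=0.192, x_land=67.677, impact vy=-1.961
  bounce: vy ← 0.53·1.961 = 1.039
Arc 5: start y=0.000, vy=1.039 → t=0.208, apex=0.054, x_land=70.656, impact vy=-1.039
  bounce: vy ← 0.53·1.039 = 0.551

1 2.194 8.676 31.444
2 1.396 2.437 51.452
3 0.740 0.685 62.057
4 0.392 0.192 67.677
5 0.208 0.054 70.656
final: 70.656 0.551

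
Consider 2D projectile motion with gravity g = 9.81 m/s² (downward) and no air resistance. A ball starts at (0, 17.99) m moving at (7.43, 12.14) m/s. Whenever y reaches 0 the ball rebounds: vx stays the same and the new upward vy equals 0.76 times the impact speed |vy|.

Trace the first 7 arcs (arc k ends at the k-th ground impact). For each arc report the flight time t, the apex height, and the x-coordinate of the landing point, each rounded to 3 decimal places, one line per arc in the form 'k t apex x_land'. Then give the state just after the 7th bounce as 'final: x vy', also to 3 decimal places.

1 3.518 25.502 26.136
2 3.466 14.730 51.887
3 2.634 8.508 71.458
4 2.002 4.914 86.332
5 1.521 2.838 97.636
6 1.156 1.639 106.228
7 0.879 0.947 112.757
final: 112.757 3.276

Arc 1: start y=17.990, vy=12.140 → t=3.518, apex=25.502, x_land=26.136, impact vy=-22.368
  bounce: vy ← 0.76·22.368 = 17.000
Arc 2: start y=0.000, vy=17.000 → t=3.466, apex=14.730, x_land=51.887, impact vy=-17.000
  bounce: vy ← 0.76·17.000 = 12.920
Arc 3: start y=0.000, vy=12.920 → t=2.634, apex=8.508, x_land=71.458, impact vy=-12.920
  bounce: vy ← 0.76·12.920 = 9.819
Arc 4: start y=0.000, vy=9.819 → t=2.002, apex=4.914, x_land=86.332, impact vy=-9.819
  bounce: vy ← 0.76·9.819 = 7.463
Arc 5: start y=0.000, vy=7.463 → t=1.521, apex=2.838, x_land=97.636, impact vy=-7.463
  bounce: vy ← 0.76·7.463 = 5.672
Arc 6: start y=0.000, vy=5.672 → t=1.156, apex=1.639, x_land=106.228, impact vy=-5.672
  bounce: vy ← 0.76·5.672 = 4.310
Arc 7: start y=0.000, vy=4.310 → t=0.879, apex=0.947, x_land=112.757, impact vy=-4.310
  bounce: vy ← 0.76·4.310 = 3.276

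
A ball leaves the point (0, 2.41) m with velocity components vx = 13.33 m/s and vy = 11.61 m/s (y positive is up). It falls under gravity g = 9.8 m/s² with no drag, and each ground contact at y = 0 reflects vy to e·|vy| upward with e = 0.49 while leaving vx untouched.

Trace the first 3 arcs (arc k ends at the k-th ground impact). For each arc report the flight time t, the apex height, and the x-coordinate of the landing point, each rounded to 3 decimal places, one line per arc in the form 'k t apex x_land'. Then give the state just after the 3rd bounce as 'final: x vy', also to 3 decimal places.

Arc 1: start y=2.410, vy=11.610 → t=2.561, apex=9.287, x_land=34.144, impact vy=-13.492
  bounce: vy ← 0.49·13.492 = 6.611
Arc 2: start y=0.000, vy=6.611 → t=1.349, apex=2.230, x_land=52.128, impact vy=-6.611
  bounce: vy ← 0.49·6.611 = 3.239
Arc 3: start y=0.000, vy=3.239 → t=0.661, apex=0.535, x_land=60.941, impact vy=-3.239
  bounce: vy ← 0.49·3.239 = 1.587

1 2.561 9.287 34.144
2 1.349 2.230 52.128
3 0.661 0.535 60.941
final: 60.941 1.587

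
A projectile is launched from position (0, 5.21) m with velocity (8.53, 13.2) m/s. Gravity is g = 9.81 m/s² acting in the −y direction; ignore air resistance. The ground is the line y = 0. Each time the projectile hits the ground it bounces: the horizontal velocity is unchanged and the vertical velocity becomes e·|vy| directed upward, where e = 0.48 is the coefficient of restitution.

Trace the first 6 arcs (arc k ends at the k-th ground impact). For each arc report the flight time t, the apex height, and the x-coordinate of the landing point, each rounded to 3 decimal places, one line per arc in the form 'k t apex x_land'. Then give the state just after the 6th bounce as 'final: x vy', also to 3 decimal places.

Arc 1: start y=5.210, vy=13.200 → t=3.040, apex=14.091, x_land=25.935, impact vy=-16.627
  bounce: vy ← 0.48·16.627 = 7.981
Arc 2: start y=0.000, vy=7.981 → t=1.627, apex=3.247, x_land=39.815, impact vy=-7.981
  bounce: vy ← 0.48·7.981 = 3.831
Arc 3: start y=0.000, vy=3.831 → t=0.781, apex=0.748, x_land=46.477, impact vy=-3.831
  bounce: vy ← 0.48·3.831 = 1.839
Arc 4: start y=0.000, vy=1.839 → t=0.375, apex=0.172, x_land=49.674, impact vy=-1.839
  bounce: vy ← 0.48·1.839 = 0.883
Arc 5: start y=0.000, vy=0.883 → t=0.180, apex=0.040, x_land=51.209, impact vy=-0.883
  bounce: vy ← 0.48·0.883 = 0.424
Arc 6: start y=0.000, vy=0.424 → t=0.086, apex=0.009, x_land=51.946, impact vy=-0.424
  bounce: vy ← 0.48·0.424 = 0.203

1 3.040 14.091 25.935
2 1.627 3.247 39.815
3 0.781 0.748 46.477
4 0.375 0.172 49.674
5 0.180 0.040 51.209
6 0.086 0.009 51.946
final: 51.946 0.203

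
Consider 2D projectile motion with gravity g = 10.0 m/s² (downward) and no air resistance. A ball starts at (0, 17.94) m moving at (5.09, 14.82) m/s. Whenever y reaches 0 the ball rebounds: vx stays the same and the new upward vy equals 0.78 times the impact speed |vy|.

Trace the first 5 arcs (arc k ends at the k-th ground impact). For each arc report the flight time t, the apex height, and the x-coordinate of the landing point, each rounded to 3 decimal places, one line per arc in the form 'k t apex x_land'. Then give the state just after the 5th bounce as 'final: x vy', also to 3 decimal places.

1 3.887 28.922 19.785
2 3.752 17.596 38.882
3 2.926 10.705 53.778
4 2.283 6.513 65.397
5 1.780 3.963 74.459
final: 74.459 6.944

Arc 1: start y=17.940, vy=14.820 → t=3.887, apex=28.922, x_land=19.785, impact vy=-24.051
  bounce: vy ← 0.78·24.051 = 18.759
Arc 2: start y=0.000, vy=18.759 → t=3.752, apex=17.596, x_land=38.882, impact vy=-18.759
  bounce: vy ← 0.78·18.759 = 14.632
Arc 3: start y=0.000, vy=14.632 → t=2.926, apex=10.705, x_land=53.778, impact vy=-14.632
  bounce: vy ← 0.78·14.632 = 11.413
Arc 4: start y=0.000, vy=11.413 → t=2.283, apex=6.513, x_land=65.397, impact vy=-11.413
  bounce: vy ← 0.78·11.413 = 8.902
Arc 5: start y=0.000, vy=8.902 → t=1.780, apex=3.963, x_land=74.459, impact vy=-8.902
  bounce: vy ← 0.78·8.902 = 6.944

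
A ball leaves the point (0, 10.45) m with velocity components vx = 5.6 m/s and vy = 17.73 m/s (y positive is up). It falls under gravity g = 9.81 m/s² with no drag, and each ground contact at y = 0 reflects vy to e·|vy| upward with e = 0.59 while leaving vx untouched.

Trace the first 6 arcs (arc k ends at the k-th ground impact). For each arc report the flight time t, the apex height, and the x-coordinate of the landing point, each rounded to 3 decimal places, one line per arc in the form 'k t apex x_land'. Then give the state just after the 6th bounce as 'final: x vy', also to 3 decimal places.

1 4.130 26.472 23.131
2 2.741 9.215 38.482
3 1.617 3.208 47.539
4 0.954 1.117 52.883
5 0.563 0.389 56.036
6 0.332 0.135 57.896
final: 57.896 0.961

Arc 1: start y=10.450, vy=17.730 → t=4.130, apex=26.472, x_land=23.131, impact vy=-22.790
  bounce: vy ← 0.59·22.790 = 13.446
Arc 2: start y=0.000, vy=13.446 → t=2.741, apex=9.215, x_land=38.482, impact vy=-13.446
  bounce: vy ← 0.59·13.446 = 7.933
Arc 3: start y=0.000, vy=7.933 → t=1.617, apex=3.208, x_land=47.539, impact vy=-7.933
  bounce: vy ← 0.59·7.933 = 4.681
Arc 4: start y=0.000, vy=4.681 → t=0.954, apex=1.117, x_land=52.883, impact vy=-4.681
  bounce: vy ← 0.59·4.681 = 2.762
Arc 5: start y=0.000, vy=2.762 → t=0.563, apex=0.389, x_land=56.036, impact vy=-2.762
  bounce: vy ← 0.59·2.762 = 1.629
Arc 6: start y=0.000, vy=1.629 → t=0.332, apex=0.135, x_land=57.896, impact vy=-1.629
  bounce: vy ← 0.59·1.629 = 0.961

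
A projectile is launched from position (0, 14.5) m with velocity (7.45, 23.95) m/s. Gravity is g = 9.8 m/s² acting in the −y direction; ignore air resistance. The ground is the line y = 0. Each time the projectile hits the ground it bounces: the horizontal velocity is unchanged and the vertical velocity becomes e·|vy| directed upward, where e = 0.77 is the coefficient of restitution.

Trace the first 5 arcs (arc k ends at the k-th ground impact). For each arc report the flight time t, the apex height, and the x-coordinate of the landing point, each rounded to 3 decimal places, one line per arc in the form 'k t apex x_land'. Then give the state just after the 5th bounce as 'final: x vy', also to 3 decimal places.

Arc 1: start y=14.500, vy=23.950 → t=5.432, apex=43.765, x_land=40.472, impact vy=-29.288
  bounce: vy ← 0.77·29.288 = 22.552
Arc 2: start y=0.000, vy=22.552 → t=4.602, apex=25.949, x_land=74.760, impact vy=-22.552
  bounce: vy ← 0.77·22.552 = 17.365
Arc 3: start y=0.000, vy=17.365 → t=3.544, apex=15.385, x_land=101.162, impact vy=-17.365
  bounce: vy ← 0.77·17.365 = 13.371
Arc 4: start y=0.000, vy=13.371 → t=2.729, apex=9.122, x_land=121.492, impact vy=-13.371
  bounce: vy ← 0.77·13.371 = 10.296
Arc 5: start y=0.000, vy=10.296 → t=2.101, apex=5.408, x_land=137.145, impact vy=-10.296
  bounce: vy ← 0.77·10.296 = 7.928

1 5.432 43.765 40.472
2 4.602 25.949 74.760
3 3.544 15.385 101.162
4 2.729 9.122 121.492
5 2.101 5.408 137.145
final: 137.145 7.928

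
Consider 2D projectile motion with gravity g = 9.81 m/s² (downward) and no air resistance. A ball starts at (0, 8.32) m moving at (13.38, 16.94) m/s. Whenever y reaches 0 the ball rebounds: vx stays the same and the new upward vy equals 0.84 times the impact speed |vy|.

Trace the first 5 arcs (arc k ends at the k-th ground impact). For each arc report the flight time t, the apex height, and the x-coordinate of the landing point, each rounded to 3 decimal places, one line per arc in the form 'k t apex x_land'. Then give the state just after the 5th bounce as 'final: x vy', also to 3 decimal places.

1 3.890 22.946 52.044
2 3.634 16.191 100.663
3 3.052 11.424 141.502
4 2.564 8.061 175.807
5 2.154 5.688 204.623
final: 204.623 8.874

Arc 1: start y=8.320, vy=16.940 → t=3.890, apex=22.946, x_land=52.044, impact vy=-21.218
  bounce: vy ← 0.84·21.218 = 17.823
Arc 2: start y=0.000, vy=17.823 → t=3.634, apex=16.191, x_land=100.663, impact vy=-17.823
  bounce: vy ← 0.84·17.823 = 14.971
Arc 3: start y=0.000, vy=14.971 → t=3.052, apex=11.424, x_land=141.502, impact vy=-14.971
  bounce: vy ← 0.84·14.971 = 12.576
Arc 4: start y=0.000, vy=12.576 → t=2.564, apex=8.061, x_land=175.807, impact vy=-12.576
  bounce: vy ← 0.84·12.576 = 10.564
Arc 5: start y=0.000, vy=10.564 → t=2.154, apex=5.688, x_land=204.623, impact vy=-10.564
  bounce: vy ← 0.84·10.564 = 8.874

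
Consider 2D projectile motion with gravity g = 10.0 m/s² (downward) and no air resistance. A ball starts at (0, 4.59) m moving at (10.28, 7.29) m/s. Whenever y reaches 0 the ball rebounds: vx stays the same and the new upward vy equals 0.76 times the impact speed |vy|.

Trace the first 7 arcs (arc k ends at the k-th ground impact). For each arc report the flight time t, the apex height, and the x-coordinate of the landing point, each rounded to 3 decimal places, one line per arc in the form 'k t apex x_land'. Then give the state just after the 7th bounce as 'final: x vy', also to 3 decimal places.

1 1.933 7.247 19.870
2 1.830 4.186 38.683
3 1.391 2.418 52.980
4 1.057 1.397 63.846
5 0.803 0.807 72.104
6 0.611 0.466 78.380
7 0.464 0.269 83.150
final: 83.150 1.763

Arc 1: start y=4.590, vy=7.290 → t=1.933, apex=7.247, x_land=19.870, impact vy=-12.039
  bounce: vy ← 0.76·12.039 = 9.150
Arc 2: start y=0.000, vy=9.150 → t=1.830, apex=4.186, x_land=38.683, impact vy=-9.150
  bounce: vy ← 0.76·9.150 = 6.954
Arc 3: start y=0.000, vy=6.954 → t=1.391, apex=2.418, x_land=52.980, impact vy=-6.954
  bounce: vy ← 0.76·6.954 = 5.285
Arc 4: start y=0.000, vy=5.285 → t=1.057, apex=1.397, x_land=63.846, impact vy=-5.285
  bounce: vy ← 0.76·5.285 = 4.017
Arc 5: start y=0.000, vy=4.017 → t=0.803, apex=0.807, x_land=72.104, impact vy=-4.017
  bounce: vy ← 0.76·4.017 = 3.053
Arc 6: start y=0.000, vy=3.053 → t=0.611, apex=0.466, x_land=78.380, impact vy=-3.053
  bounce: vy ← 0.76·3.053 = 2.320
Arc 7: start y=0.000, vy=2.320 → t=0.464, apex=0.269, x_land=83.150, impact vy=-2.320
  bounce: vy ← 0.76·2.320 = 1.763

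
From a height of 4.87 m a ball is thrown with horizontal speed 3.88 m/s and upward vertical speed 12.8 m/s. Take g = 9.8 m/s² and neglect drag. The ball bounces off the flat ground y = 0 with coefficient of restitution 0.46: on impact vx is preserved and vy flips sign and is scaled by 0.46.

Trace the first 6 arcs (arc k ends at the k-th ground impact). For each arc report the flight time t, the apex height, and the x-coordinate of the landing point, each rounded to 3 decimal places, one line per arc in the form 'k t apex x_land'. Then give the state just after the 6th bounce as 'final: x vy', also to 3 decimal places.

1 2.949 13.229 11.443
2 1.512 2.799 17.308
3 0.695 0.592 20.006
4 0.320 0.125 21.247
5 0.147 0.027 21.818
6 0.068 0.006 22.081
final: 22.081 0.153

Arc 1: start y=4.870, vy=12.800 → t=2.949, apex=13.229, x_land=11.443, impact vy=-16.103
  bounce: vy ← 0.46·16.103 = 7.407
Arc 2: start y=0.000, vy=7.407 → t=1.512, apex=2.799, x_land=17.308, impact vy=-7.407
  bounce: vy ← 0.46·7.407 = 3.407
Arc 3: start y=0.000, vy=3.407 → t=0.695, apex=0.592, x_land=20.006, impact vy=-3.407
  bounce: vy ← 0.46·3.407 = 1.567
Arc 4: start y=0.000, vy=1.567 → t=0.320, apex=0.125, x_land=21.247, impact vy=-1.567
  bounce: vy ← 0.46·1.567 = 0.721
Arc 5: start y=0.000, vy=0.721 → t=0.147, apex=0.027, x_land=21.818, impact vy=-0.721
  bounce: vy ← 0.46·0.721 = 0.332
Arc 6: start y=0.000, vy=0.332 → t=0.068, apex=0.006, x_land=22.081, impact vy=-0.332
  bounce: vy ← 0.46·0.332 = 0.153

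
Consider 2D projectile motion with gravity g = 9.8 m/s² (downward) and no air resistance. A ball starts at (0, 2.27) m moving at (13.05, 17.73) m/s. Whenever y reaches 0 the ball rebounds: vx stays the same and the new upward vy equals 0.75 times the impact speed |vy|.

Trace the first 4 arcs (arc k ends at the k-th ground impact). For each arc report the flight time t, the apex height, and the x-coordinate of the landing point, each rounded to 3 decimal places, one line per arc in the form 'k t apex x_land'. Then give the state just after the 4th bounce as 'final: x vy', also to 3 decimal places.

Arc 1: start y=2.270, vy=17.730 → t=3.742, apex=18.308, x_land=48.835, impact vy=-18.943
  bounce: vy ← 0.75·18.943 = 14.207
Arc 2: start y=0.000, vy=14.207 → t=2.899, apex=10.298, x_land=86.673, impact vy=-14.207
  bounce: vy ← 0.75·14.207 = 10.656
Arc 3: start y=0.000, vy=10.656 → t=2.175, apex=5.793, x_land=115.052, impact vy=-10.656
  bounce: vy ← 0.75·10.656 = 7.992
Arc 4: start y=0.000, vy=7.992 → t=1.631, apex=3.259, x_land=136.336, impact vy=-7.992
  bounce: vy ← 0.75·7.992 = 5.994

1 3.742 18.308 48.835
2 2.899 10.298 86.673
3 2.175 5.793 115.052
4 1.631 3.259 136.336
final: 136.336 5.994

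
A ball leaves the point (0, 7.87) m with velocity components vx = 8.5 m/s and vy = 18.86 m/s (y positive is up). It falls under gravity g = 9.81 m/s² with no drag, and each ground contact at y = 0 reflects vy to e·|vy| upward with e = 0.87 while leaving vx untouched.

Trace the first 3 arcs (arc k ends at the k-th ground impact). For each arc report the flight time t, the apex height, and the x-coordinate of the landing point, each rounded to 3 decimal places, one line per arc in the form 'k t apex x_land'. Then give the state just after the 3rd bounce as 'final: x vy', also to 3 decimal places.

Arc 1: start y=7.870, vy=18.860 → t=4.225, apex=25.999, x_land=35.911, impact vy=-22.586
  bounce: vy ← 0.87·22.586 = 19.649
Arc 2: start y=0.000, vy=19.649 → t=4.006, apex=19.679, x_land=69.962, impact vy=-19.649
  bounce: vy ← 0.87·19.649 = 17.095
Arc 3: start y=0.000, vy=17.095 → t=3.485, apex=14.895, x_land=99.587, impact vy=-17.095
  bounce: vy ← 0.87·17.095 = 14.873

1 4.225 25.999 35.911
2 4.006 19.679 69.962
3 3.485 14.895 99.587
final: 99.587 14.873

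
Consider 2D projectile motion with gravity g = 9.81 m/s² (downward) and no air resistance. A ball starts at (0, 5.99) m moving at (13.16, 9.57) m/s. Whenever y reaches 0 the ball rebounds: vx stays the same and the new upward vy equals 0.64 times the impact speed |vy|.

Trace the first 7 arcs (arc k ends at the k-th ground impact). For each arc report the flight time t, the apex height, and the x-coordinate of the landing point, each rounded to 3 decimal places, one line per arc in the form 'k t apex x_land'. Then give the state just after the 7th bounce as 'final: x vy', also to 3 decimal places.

1 2.450 10.658 32.237
2 1.887 4.365 57.067
3 1.208 1.788 72.959
4 0.773 0.732 83.129
5 0.495 0.300 89.638
6 0.317 0.123 93.804
7 0.203 0.050 96.470
final: 96.470 0.636

Arc 1: start y=5.990, vy=9.570 → t=2.450, apex=10.658, x_land=32.237, impact vy=-14.461
  bounce: vy ← 0.64·14.461 = 9.255
Arc 2: start y=0.000, vy=9.255 → t=1.887, apex=4.365, x_land=57.067, impact vy=-9.255
  bounce: vy ← 0.64·9.255 = 5.923
Arc 3: start y=0.000, vy=5.923 → t=1.208, apex=1.788, x_land=72.959, impact vy=-5.923
  bounce: vy ← 0.64·5.923 = 3.791
Arc 4: start y=0.000, vy=3.791 → t=0.773, apex=0.732, x_land=83.129, impact vy=-3.791
  bounce: vy ← 0.64·3.791 = 2.426
Arc 5: start y=0.000, vy=2.426 → t=0.495, apex=0.300, x_land=89.638, impact vy=-2.426
  bounce: vy ← 0.64·2.426 = 1.553
Arc 6: start y=0.000, vy=1.553 → t=0.317, apex=0.123, x_land=93.804, impact vy=-1.553
  bounce: vy ← 0.64·1.553 = 0.994
Arc 7: start y=0.000, vy=0.994 → t=0.203, apex=0.050, x_land=96.470, impact vy=-0.994
  bounce: vy ← 0.64·0.994 = 0.636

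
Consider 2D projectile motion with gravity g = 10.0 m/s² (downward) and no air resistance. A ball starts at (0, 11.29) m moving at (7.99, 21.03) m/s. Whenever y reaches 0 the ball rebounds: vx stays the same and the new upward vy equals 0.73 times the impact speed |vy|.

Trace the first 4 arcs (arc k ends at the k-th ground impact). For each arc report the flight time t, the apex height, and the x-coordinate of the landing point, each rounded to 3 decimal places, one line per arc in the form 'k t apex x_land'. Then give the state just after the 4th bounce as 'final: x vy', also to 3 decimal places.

Arc 1: start y=11.290, vy=21.030 → t=4.688, apex=33.403, x_land=37.455, impact vy=-25.847
  bounce: vy ← 0.73·25.847 = 18.868
Arc 2: start y=0.000, vy=18.868 → t=3.774, apex=17.800, x_land=67.606, impact vy=-18.868
  bounce: vy ← 0.73·18.868 = 13.774
Arc 3: start y=0.000, vy=13.774 → t=2.755, apex=9.486, x_land=89.617, impact vy=-13.774
  bounce: vy ← 0.73·13.774 = 10.055
Arc 4: start y=0.000, vy=10.055 → t=2.011, apex=5.055, x_land=105.684, impact vy=-10.055
  bounce: vy ← 0.73·10.055 = 7.340

1 4.688 33.403 37.455
2 3.774 17.800 67.606
3 2.755 9.486 89.617
4 2.011 5.055 105.684
final: 105.684 7.340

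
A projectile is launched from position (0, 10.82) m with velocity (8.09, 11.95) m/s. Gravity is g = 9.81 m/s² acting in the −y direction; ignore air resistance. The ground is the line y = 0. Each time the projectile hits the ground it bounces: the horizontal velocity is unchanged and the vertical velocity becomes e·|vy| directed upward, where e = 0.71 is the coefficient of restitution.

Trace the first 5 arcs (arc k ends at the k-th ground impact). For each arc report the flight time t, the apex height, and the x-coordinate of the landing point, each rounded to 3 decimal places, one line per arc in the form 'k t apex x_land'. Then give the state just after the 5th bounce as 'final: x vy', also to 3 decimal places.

Arc 1: start y=10.820, vy=11.950 → t=3.139, apex=18.098, x_land=25.395, impact vy=-18.844
  bounce: vy ← 0.71·18.844 = 13.379
Arc 2: start y=0.000, vy=13.379 → t=2.728, apex=9.123, x_land=47.461, impact vy=-13.379
  bounce: vy ← 0.71·13.379 = 9.499
Arc 3: start y=0.000, vy=9.499 → t=1.937, apex=4.599, x_land=63.129, impact vy=-9.499
  bounce: vy ← 0.71·9.499 = 6.744
Arc 4: start y=0.000, vy=6.744 → t=1.375, apex=2.318, x_land=74.253, impact vy=-6.744
  bounce: vy ← 0.71·6.744 = 4.789
Arc 5: start y=0.000, vy=4.789 → t=0.976, apex=1.169, x_land=82.151, impact vy=-4.789
  bounce: vy ← 0.71·4.789 = 3.400

1 3.139 18.098 25.395
2 2.728 9.123 47.461
3 1.937 4.599 63.129
4 1.375 2.318 74.253
5 0.976 1.169 82.151
final: 82.151 3.400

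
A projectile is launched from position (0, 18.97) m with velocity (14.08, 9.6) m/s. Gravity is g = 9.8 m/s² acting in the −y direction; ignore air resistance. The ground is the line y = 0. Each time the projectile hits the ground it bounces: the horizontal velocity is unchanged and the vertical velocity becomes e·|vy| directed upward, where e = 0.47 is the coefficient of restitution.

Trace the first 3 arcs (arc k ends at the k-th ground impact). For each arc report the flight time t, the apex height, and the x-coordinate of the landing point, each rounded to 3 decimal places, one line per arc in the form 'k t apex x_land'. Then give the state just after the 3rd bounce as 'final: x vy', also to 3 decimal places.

Arc 1: start y=18.970, vy=9.600 → t=3.178, apex=23.672, x_land=44.740, impact vy=-21.540
  bounce: vy ← 0.47·21.540 = 10.124
Arc 2: start y=0.000, vy=10.124 → t=2.066, apex=5.229, x_land=73.830, impact vy=-10.124
  bounce: vy ← 0.47·10.124 = 4.758
Arc 3: start y=0.000, vy=4.758 → t=0.971, apex=1.155, x_land=87.503, impact vy=-4.758
  bounce: vy ← 0.47·4.758 = 2.236

1 3.178 23.672 44.740
2 2.066 5.229 73.830
3 0.971 1.155 87.503
final: 87.503 2.236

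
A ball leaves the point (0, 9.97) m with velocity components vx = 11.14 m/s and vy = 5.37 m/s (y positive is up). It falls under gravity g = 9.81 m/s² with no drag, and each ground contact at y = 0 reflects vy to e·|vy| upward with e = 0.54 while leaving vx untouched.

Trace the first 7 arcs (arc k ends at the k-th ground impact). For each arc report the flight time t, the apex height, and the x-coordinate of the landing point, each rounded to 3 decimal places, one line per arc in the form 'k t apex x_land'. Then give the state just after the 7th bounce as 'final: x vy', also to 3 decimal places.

Arc 1: start y=9.970, vy=5.370 → t=2.075, apex=11.440, x_land=23.111, impact vy=-14.982
  bounce: vy ← 0.54·14.982 = 8.090
Arc 2: start y=0.000, vy=8.090 → t=1.649, apex=3.336, x_land=41.485, impact vy=-8.090
  bounce: vy ← 0.54·8.090 = 4.369
Arc 3: start y=0.000, vy=4.369 → t=0.891, apex=0.973, x_land=51.406, impact vy=-4.369
  bounce: vy ← 0.54·4.369 = 2.359
Arc 4: start y=0.000, vy=2.359 → t=0.481, apex=0.284, x_land=56.764, impact vy=-2.359
  bounce: vy ← 0.54·2.359 = 1.274
Arc 5: start y=0.000, vy=1.274 → t=0.260, apex=0.083, x_land=59.657, impact vy=-1.274
  bounce: vy ← 0.54·1.274 = 0.688
Arc 6: start y=0.000, vy=0.688 → t=0.140, apex=0.024, x_land=61.220, impact vy=-0.688
  bounce: vy ← 0.54·0.688 = 0.371
Arc 7: start y=0.000, vy=0.371 → t=0.076, apex=0.007, x_land=62.063, impact vy=-0.371
  bounce: vy ← 0.54·0.371 = 0.201

1 2.075 11.440 23.111
2 1.649 3.336 41.485
3 0.891 0.973 51.406
4 0.481 0.284 56.764
5 0.260 0.083 59.657
6 0.140 0.024 61.220
7 0.076 0.007 62.063
final: 62.063 0.201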